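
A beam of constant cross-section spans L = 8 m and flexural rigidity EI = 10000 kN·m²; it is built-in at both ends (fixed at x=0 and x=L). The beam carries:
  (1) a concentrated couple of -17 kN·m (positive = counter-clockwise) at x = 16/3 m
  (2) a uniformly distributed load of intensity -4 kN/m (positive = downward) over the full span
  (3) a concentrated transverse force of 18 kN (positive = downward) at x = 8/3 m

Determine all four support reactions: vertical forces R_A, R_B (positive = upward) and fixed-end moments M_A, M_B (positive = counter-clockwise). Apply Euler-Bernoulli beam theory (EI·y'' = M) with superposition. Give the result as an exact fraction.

R_A = -11/2 kN, M_A = -17/3 kN·m, R_B = -17/2 kN, M_B = 32/3 kN·m

Load 1 — applied couple M₀=-17 kN·m at a=16/3 m (b=L-a=8/3):
  R_A = 6M₀ab/L³ = 6·(-17)·(16/3)·(8/3)/8³ = -17/6 kN
  M_A = M₀b(2a-b)/L² = (-17)·(8/3)·(2·(16/3)-(8/3))/8² = -17/3 kN·m
  R_B = -6M₀ab/L³ = -6·(-17)·(16/3)·(8/3)/8³ = 17/6 kN
  M_B = M₀a(2b-a)/L² = (-17)·(16/3)·(2·(8/3)-(16/3))/8² = 0 kN·m
Load 2 — uniform load w=-4 kN/m over full span:
  R_A = wL/2 = (-4)·8/2 = -16 kN
  M_A = wL²/12 = (-4)·8²/12 = -64/3 kN·m
  R_B = wL/2 = (-4)·8/2 = -16 kN
  M_B = -wL²/12 = -(-4)·8²/12 = 64/3 kN·m
Load 3 — point force P=18 kN at a=8/3 m (b=L-a=16/3):
  R_A = Pb²(3a+b)/L³ = 18·(16/3)²·(3·(8/3)+(16/3))/8³ = 40/3 kN
  M_A = Pab²/L² = 18·(8/3)·(16/3)²/8² = 64/3 kN·m
  R_B = Pa²(a+3b)/L³ = 18·(8/3)²·((8/3)+3·(16/3))/8³ = 14/3 kN
  M_B = -Pa²b/L² = -18·(8/3)²·(16/3)/8² = -32/3 kN·m
Superposition: R_A = -11/2 kN, M_A = -17/3 kN·m, R_B = -17/2 kN, M_B = 32/3 kN·m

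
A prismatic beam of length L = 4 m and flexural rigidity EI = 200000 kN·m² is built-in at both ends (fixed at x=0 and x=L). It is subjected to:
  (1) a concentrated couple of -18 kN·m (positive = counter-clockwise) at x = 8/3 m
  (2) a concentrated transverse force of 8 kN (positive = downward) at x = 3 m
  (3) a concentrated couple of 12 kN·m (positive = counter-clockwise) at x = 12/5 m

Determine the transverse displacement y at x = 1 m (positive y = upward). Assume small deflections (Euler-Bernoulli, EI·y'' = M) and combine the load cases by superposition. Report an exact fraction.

y(1) = 31/24000000 m

Load 1 — applied couple M₀=-18 kN·m at a=8/3 m (b=L-a=4/3):
  y_1 = (R_Ax³/6 - M_Ax²/2)/EI  [x≤a] with R_A=-6, M_A=-6 = ((-6)·1³/6 - (-6)·1²/2)/200000 = 1/100000 m
Load 2 — point force P=8 kN at a=3 m (b=L-a=1):
  y_2 = -Pb²x²(3aL-(3a+b)x)/(6L³EI)  [x≤a] = -8·1²·1²·(3·3·4-(3·3+1)·1)/(6·4³·200000) = -13/4800000 m
Load 3 — applied couple M₀=12 kN·m at a=12/5 m (b=L-a=8/5):
  y_3 = (R_Ax³/6 - M_Ax²/2)/EI  [x≤a] with R_A=108/25, M_A=96/25 = ((108/25)·1³/6 - (96/25)·1²/2)/200000 = -3/500000 m
Superposition: y = Σ y_i = 31/24000000 m ≈ 0.000001 m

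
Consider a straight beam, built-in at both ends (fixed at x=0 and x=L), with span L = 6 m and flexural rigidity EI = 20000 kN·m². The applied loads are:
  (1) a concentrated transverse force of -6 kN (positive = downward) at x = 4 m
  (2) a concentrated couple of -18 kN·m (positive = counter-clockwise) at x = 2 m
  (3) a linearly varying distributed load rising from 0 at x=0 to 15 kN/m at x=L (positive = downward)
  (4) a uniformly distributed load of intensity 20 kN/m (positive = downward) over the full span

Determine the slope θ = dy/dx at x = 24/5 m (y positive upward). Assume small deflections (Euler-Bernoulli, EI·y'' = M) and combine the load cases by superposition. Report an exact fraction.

θ(24/5) = 1547/625000 rad

Load 1 — point force P=-6 kN at a=4 m (b=L-a=2):
  θ_1 = Pa²(L-x)(2bL-(3b+a)(L-x))/(2L³EI)  [x>a] = (-6)·4²·(6-(24/5))·(2·2·6-(3·2+4)·(6-(24/5)))/(2·6³·20000) = -1/6250 rad
Load 2 — applied couple M₀=-18 kN·m at a=2 m (b=L-a=4):
  θ_2 = (R_Ax²/2 - M_Ax - M₀(x-a))/EI  [x>a] with R_A=-4, M_A=0 = ((-4)·(24/5)²/2 - 0·(24/5) - (-18)·((24/5)-2))/20000 = 27/125000 rad
Load 3 — triangular load w₀=15 kN/m (0→w₀ over full span):
  θ_3 = -w₀(2x(L-x)(L-2x)(x+2L)+x²(L-x)²)/(120LEI) = -15·(2·(24/5)·(6-(24/5))·(6-2·(24/5))·((24/5)+2·6)+(24/5)²·(6-(24/5))²)/(120·6·20000) = 54/78125 rad
Load 4 — uniform load w=20 kN/m over full span:
  θ_4 = -wx(L-x)(L-2x)/(12EI) = -20·(24/5)·(6-(24/5))·(6-2·(24/5))/(12·20000) = 27/15625 rad
Superposition: θ = Σ θ_i = 1547/625000 rad ≈ 0.002475 rad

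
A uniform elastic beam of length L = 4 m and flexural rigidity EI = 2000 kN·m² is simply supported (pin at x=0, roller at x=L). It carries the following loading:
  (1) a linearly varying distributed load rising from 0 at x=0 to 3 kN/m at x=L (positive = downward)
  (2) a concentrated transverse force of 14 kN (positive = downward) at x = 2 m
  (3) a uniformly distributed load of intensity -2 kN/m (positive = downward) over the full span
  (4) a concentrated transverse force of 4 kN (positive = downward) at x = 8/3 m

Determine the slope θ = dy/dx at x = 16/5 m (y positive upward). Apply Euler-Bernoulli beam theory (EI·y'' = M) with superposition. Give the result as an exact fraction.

θ(16/5) = 350911/50625000 rad

Load 1 — triangular load w₀=3 kN/m (0→w₀ over full span):
  θ_1 = -w₀(7L⁴-30L²x²+15x⁴)/(360LEI) = -3·(7·4⁴-30·4²·(16/5)²+15·(16/5)⁴)/(360·4·2000) = 757/468750 rad
Load 2 — point force P=14 kN at a=2 m (b=L-a=2):
  θ_2 = -Pa(2L²-6Lx+3x²+a²)/(6LEI)  [x>a] = -14·2·(2·4²-6·4·(16/5)+3·(16/5)²+2²)/(6·4·2000) = 147/25000 rad
Load 3 — uniform load w=-2 kN/m over full span:
  θ_3 = -w(L³-6Lx²+4x³)/(24EI) = -(-2)·(4³-6·4·(16/5)²+4·(16/5)³)/(24·2000) = -33/15625 rad
Load 4 — point force P=4 kN at a=8/3 m (b=L-a=4/3):
  θ_4 = -Pa(2L²-6Lx+3x²+a²)/(6LEI)  [x>a] = -4·(8/3)·(2·4²-6·4·(16/5)+3·(16/5)²+(8/3)²)/(6·4·2000) = 392/253125 rad
Superposition: θ = Σ θ_i = 350911/50625000 rad ≈ 0.006932 rad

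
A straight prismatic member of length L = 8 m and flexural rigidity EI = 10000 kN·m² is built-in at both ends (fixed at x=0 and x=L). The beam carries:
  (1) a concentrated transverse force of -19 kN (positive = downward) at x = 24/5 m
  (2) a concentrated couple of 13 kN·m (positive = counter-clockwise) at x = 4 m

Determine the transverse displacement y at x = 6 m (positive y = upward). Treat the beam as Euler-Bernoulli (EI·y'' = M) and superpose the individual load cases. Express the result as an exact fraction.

y(6) = 3061/1000000 m

Load 1 — point force P=-19 kN at a=24/5 m (b=L-a=16/5):
  y_1 = -Pa²(L-x)²(3bL-(3b+a)(L-x))/(6L³EI)  [x>a] = -(-19)·(24/5)²·(8-6)²·(3·(16/5)·8-(3·(16/5)+(24/5))·(8-6))/(6·8³·10000) = 171/62500 m
Load 2 — applied couple M₀=13 kN·m at a=4 m (b=L-a=4):
  y_2 = (R_Ax³/6 - M_Ax²/2 - M₀(x-a)²/2)/EI  [x>a] with R_A=39/16, M_A=13/4 = ((39/16)·6³/6 - (13/4)·6²/2 - 13·(6-4)²/2)/10000 = 13/40000 m
Superposition: y = Σ y_i = 3061/1000000 m ≈ 0.003061 m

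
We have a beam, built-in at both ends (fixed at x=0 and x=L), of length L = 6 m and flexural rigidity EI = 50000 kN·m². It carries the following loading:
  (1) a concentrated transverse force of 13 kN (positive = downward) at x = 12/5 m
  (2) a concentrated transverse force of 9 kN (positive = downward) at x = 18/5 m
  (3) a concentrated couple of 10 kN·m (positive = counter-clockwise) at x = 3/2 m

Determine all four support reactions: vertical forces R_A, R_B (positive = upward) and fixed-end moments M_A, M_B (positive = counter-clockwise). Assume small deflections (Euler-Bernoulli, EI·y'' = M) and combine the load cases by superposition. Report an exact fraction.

R_A = 13467/1000 kN, M_A = 14541/1000 kN·m, R_B = 8533/1000 kN, M_B = -12139/1000 kN·m

Load 1 — point force P=13 kN at a=12/5 m (b=L-a=18/5):
  R_A = Pb²(3a+b)/L³ = 13·(18/5)²·(3·(12/5)+(18/5))/6³ = 1053/125 kN
  M_A = Pab²/L² = 13·(12/5)·(18/5)²/6² = 1404/125 kN·m
  R_B = Pa²(a+3b)/L³ = 13·(12/5)²·((12/5)+3·(18/5))/6³ = 572/125 kN
  M_B = -Pa²b/L² = -13·(12/5)²·(18/5)/6² = -936/125 kN·m
Load 2 — point force P=9 kN at a=18/5 m (b=L-a=12/5):
  R_A = Pb²(3a+b)/L³ = 9·(12/5)²·(3·(18/5)+(12/5))/6³ = 396/125 kN
  M_A = Pab²/L² = 9·(18/5)·(12/5)²/6² = 648/125 kN·m
  R_B = Pa²(a+3b)/L³ = 9·(18/5)²·((18/5)+3·(12/5))/6³ = 729/125 kN
  M_B = -Pa²b/L² = -9·(18/5)²·(12/5)/6² = -972/125 kN·m
Load 3 — applied couple M₀=10 kN·m at a=3/2 m (b=L-a=9/2):
  R_A = 6M₀ab/L³ = 6·10·(3/2)·(9/2)/6³ = 15/8 kN
  M_A = M₀b(2a-b)/L² = 10·(9/2)·(2·(3/2)-(9/2))/6² = -15/8 kN·m
  R_B = -6M₀ab/L³ = -6·10·(3/2)·(9/2)/6³ = -15/8 kN
  M_B = M₀a(2b-a)/L² = 10·(3/2)·(2·(9/2)-(3/2))/6² = 25/8 kN·m
Superposition: R_A = 13467/1000 kN, M_A = 14541/1000 kN·m, R_B = 8533/1000 kN, M_B = -12139/1000 kN·m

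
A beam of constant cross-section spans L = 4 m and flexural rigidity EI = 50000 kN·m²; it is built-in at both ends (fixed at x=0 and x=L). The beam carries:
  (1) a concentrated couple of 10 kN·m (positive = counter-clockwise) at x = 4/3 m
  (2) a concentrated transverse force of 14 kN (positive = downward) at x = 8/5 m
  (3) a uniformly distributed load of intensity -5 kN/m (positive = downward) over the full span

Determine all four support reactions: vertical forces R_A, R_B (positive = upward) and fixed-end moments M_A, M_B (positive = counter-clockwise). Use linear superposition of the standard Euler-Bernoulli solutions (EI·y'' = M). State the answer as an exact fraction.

Load 1 — applied couple M₀=10 kN·m at a=4/3 m (b=L-a=8/3):
  R_A = 6M₀ab/L³ = 6·10·(4/3)·(8/3)/4³ = 10/3 kN
  M_A = M₀b(2a-b)/L² = 10·(8/3)·(2·(4/3)-(8/3))/4² = 0 kN·m
  R_B = -6M₀ab/L³ = -6·10·(4/3)·(8/3)/4³ = -10/3 kN
  M_B = M₀a(2b-a)/L² = 10·(4/3)·(2·(8/3)-(4/3))/4² = 10/3 kN·m
Load 2 — point force P=14 kN at a=8/5 m (b=L-a=12/5):
  R_A = Pb²(3a+b)/L³ = 14·(12/5)²·(3·(8/5)+(12/5))/4³ = 1134/125 kN
  M_A = Pab²/L² = 14·(8/5)·(12/5)²/4² = 1008/125 kN·m
  R_B = Pa²(a+3b)/L³ = 14·(8/5)²·((8/5)+3·(12/5))/4³ = 616/125 kN
  M_B = -Pa²b/L² = -14·(8/5)²·(12/5)/4² = -672/125 kN·m
Load 3 — uniform load w=-5 kN/m over full span:
  R_A = wL/2 = (-5)·4/2 = -10 kN
  M_A = wL²/12 = (-5)·4²/12 = -20/3 kN·m
  R_B = wL/2 = (-5)·4/2 = -10 kN
  M_B = -wL²/12 = -(-5)·4²/12 = 20/3 kN·m
Superposition: R_A = 902/375 kN, M_A = 524/375 kN·m, R_B = -3152/375 kN, M_B = 578/125 kN·m

R_A = 902/375 kN, M_A = 524/375 kN·m, R_B = -3152/375 kN, M_B = 578/125 kN·m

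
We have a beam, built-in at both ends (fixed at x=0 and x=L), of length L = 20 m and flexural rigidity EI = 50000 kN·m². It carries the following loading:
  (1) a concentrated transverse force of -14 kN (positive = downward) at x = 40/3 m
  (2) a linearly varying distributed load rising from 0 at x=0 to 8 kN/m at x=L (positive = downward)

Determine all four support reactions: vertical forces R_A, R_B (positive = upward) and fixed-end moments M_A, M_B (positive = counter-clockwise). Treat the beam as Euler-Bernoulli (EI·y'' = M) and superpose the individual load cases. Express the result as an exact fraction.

R_A = 550/27 kN, M_A = 2320/27 kN·m, R_B = 1232/27 kN, M_B = -3200/27 kN·m

Load 1 — point force P=-14 kN at a=40/3 m (b=L-a=20/3):
  R_A = Pb²(3a+b)/L³ = (-14)·(20/3)²·(3·(40/3)+(20/3))/20³ = -98/27 kN
  M_A = Pab²/L² = (-14)·(40/3)·(20/3)²/20² = -560/27 kN·m
  R_B = Pa²(a+3b)/L³ = (-14)·(40/3)²·((40/3)+3·(20/3))/20³ = -280/27 kN
  M_B = -Pa²b/L² = -(-14)·(40/3)²·(20/3)/20² = 1120/27 kN·m
Load 2 — triangular load w₀=8 kN/m (0→w₀ over full span):
  R_A = 3w₀L/20 = 3·8·20/20 = 24 kN
  M_A = w₀L²/30 = 8·20²/30 = 320/3 kN·m
  R_B = 7w₀L/20 = 7·8·20/20 = 56 kN
  M_B = -w₀L²/20 = -8·20²/20 = -160 kN·m
Superposition: R_A = 550/27 kN, M_A = 2320/27 kN·m, R_B = 1232/27 kN, M_B = -3200/27 kN·m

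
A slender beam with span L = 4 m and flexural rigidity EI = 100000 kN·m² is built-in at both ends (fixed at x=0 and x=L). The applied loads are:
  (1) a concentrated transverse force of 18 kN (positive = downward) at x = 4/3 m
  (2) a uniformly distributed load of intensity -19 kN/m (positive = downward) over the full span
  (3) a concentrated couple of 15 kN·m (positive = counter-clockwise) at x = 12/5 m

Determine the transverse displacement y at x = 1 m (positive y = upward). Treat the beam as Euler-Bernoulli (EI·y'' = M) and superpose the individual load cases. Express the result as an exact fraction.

y(1) = 181/7200000 m

Load 1 — point force P=18 kN at a=4/3 m (b=L-a=8/3):
  y_1 = -Pb²x²(3aL-(3a+b)x)/(6L³EI)  [x≤a] = -18·(8/3)²·1²·(3·(4/3)·4-(3·(4/3)+(8/3))·1)/(6·4³·100000) = -7/225000 m
Load 2 — uniform load w=-19 kN/m over full span:
  y_2 = -wx²(L-x)²/(24EI) = -(-19)·1²·(4-1)²/(24·100000) = 57/800000 m
Load 3 — applied couple M₀=15 kN·m at a=12/5 m (b=L-a=8/5):
  y_3 = (R_Ax³/6 - M_Ax²/2)/EI  [x≤a] with R_A=27/5, M_A=24/5 = ((27/5)·1³/6 - (24/5)·1²/2)/100000 = -3/200000 m
Superposition: y = Σ y_i = 181/7200000 m ≈ 0.000025 m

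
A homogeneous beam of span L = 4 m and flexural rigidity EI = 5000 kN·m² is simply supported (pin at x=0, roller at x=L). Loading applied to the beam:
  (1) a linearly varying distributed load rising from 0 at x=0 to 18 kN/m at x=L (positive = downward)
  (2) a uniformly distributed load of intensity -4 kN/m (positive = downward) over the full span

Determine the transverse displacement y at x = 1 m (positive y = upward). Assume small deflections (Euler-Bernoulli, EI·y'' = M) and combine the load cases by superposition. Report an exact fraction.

Load 1 — triangular load w₀=18 kN/m (0→w₀ over full span):
  y_1 = -w₀x(7L⁴-10L²x²+3x⁴)/(360LEI) = -18·1·(7·4⁴-10·4²·1²+3·1⁴)/(360·4·5000) = -327/80000 m
Load 2 — uniform load w=-4 kN/m over full span:
  y_2 = -wx(L³-2Lx²+x³)/(24EI) = -(-4)·1·(4³-2·4·1²+1³)/(24·5000) = 19/10000 m
Superposition: y = Σ y_i = -7/3200 m ≈ -0.002188 m

y(1) = -7/3200 m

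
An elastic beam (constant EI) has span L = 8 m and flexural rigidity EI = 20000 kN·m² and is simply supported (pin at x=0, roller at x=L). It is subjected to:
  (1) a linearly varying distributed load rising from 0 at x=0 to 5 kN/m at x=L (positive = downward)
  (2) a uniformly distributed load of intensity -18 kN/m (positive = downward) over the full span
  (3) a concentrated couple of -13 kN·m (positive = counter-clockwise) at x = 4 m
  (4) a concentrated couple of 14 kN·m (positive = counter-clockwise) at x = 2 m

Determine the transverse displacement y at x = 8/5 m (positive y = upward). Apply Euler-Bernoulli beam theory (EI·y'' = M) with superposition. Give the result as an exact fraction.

y(8/5) = 1224767/46875000 m

Load 1 — triangular load w₀=5 kN/m (0→w₀ over full span):
  y_1 = -w₀x(7L⁴-10L²x²+3x⁴)/(360LEI) = -5·(8/5)·(7·8⁴-10·8²·(8/5)²+3·(8/5)⁴)/(360·8·20000) = -22016/5859375 m
Load 2 — uniform load w=-18 kN/m over full span:
  y_2 = -wx(L³-2Lx²+x³)/(24EI) = -(-18)·(8/5)·(8³-2·8·(8/5)²+(8/5)³)/(24·20000) = 11136/390625 m
Load 3 — applied couple M₀=-13 kN·m at a=4 m (b=L-a=4):
  y_3 = (M₀x³/(6L)+C₁x)/EI  [x≤a] with C₁=M₀(3b²-L²)/(6L)=13/3 = ((-13)·(8/5)³/(6·8)+(13/3)·(8/5))/20000 = 91/312500 m
Load 4 — applied couple M₀=14 kN·m at a=2 m (b=L-a=6):
  y_4 = (M₀x³/(6L)+C₁x)/EI  [x≤a] with C₁=M₀(3b²-L²)/(6L)=77/6 = (14·(8/5)³/(6·8)+(77/6)·(8/5))/20000 = 679/625000 m
Superposition: y = Σ y_i = 1224767/46875000 m ≈ 0.026128 m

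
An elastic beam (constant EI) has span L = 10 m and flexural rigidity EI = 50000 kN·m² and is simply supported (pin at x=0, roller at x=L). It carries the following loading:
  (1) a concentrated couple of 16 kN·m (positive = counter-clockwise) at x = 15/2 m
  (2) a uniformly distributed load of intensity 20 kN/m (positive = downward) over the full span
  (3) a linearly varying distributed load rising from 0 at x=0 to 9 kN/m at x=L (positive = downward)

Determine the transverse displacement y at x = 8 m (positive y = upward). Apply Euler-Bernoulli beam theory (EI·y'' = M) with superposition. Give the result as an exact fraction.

Load 1 — applied couple M₀=16 kN·m at a=15/2 m (b=L-a=5/2):
  y_1 = (M₀x³/(6L)-M₀(x-a)²/2+C₁x)/EI  [x>a] with C₁=M₀(3b²-L²)/(6L)=-65/3 = (16·8³/(6·10)-16·(8-(15/2))²/2+(-65/3)·8)/50000 = -97/125000 m
Load 2 — uniform load w=20 kN/m over full span:
  y_2 = -wx(L³-2Lx²+x³)/(24EI) = -20·8·(10³-2·10·8²+8³)/(24·50000) = -58/1875 m
Load 3 — triangular load w₀=9 kN/m (0→w₀ over full span):
  y_3 = -w₀x(7L⁴-10L²x²+3x⁴)/(360LEI) = -9·8·(7·10⁴-10·10²·8²+3·8⁴)/(360·10·50000) = -1143/156250 m
Superposition: y = Σ y_i = -73171/1875000 m ≈ -0.039025 m

y(8) = -73171/1875000 m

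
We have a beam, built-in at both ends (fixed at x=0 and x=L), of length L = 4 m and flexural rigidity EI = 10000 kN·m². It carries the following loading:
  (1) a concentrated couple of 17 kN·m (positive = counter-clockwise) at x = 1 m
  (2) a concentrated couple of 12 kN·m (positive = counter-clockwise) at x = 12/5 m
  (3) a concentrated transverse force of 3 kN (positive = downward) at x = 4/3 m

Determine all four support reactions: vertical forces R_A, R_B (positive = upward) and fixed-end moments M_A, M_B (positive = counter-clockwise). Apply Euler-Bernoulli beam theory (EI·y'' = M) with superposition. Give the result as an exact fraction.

Load 1 — applied couple M₀=17 kN·m at a=1 m (b=L-a=3):
  R_A = 6M₀ab/L³ = 6·17·1·3/4³ = 153/32 kN
  M_A = M₀b(2a-b)/L² = 17·3·(2·1-3)/4² = -51/16 kN·m
  R_B = -6M₀ab/L³ = -6·17·1·3/4³ = -153/32 kN
  M_B = M₀a(2b-a)/L² = 17·1·(2·3-1)/4² = 85/16 kN·m
Load 2 — applied couple M₀=12 kN·m at a=12/5 m (b=L-a=8/5):
  R_A = 6M₀ab/L³ = 6·12·(12/5)·(8/5)/4³ = 108/25 kN
  M_A = M₀b(2a-b)/L² = 12·(8/5)·(2·(12/5)-(8/5))/4² = 96/25 kN·m
  R_B = -6M₀ab/L³ = -6·12·(12/5)·(8/5)/4³ = -108/25 kN
  M_B = M₀a(2b-a)/L² = 12·(12/5)·(2·(8/5)-(12/5))/4² = 36/25 kN·m
Load 3 — point force P=3 kN at a=4/3 m (b=L-a=8/3):
  R_A = Pb²(3a+b)/L³ = 3·(8/3)²·(3·(4/3)+(8/3))/4³ = 20/9 kN
  M_A = Pab²/L² = 3·(4/3)·(8/3)²/4² = 16/9 kN·m
  R_B = Pa²(a+3b)/L³ = 3·(4/3)²·((4/3)+3·(8/3))/4³ = 7/9 kN
  M_B = -Pa²b/L² = -3·(4/3)²·(8/3)/4² = -8/9 kN·m
Superposition: R_A = 81529/7200 kN, M_A = 8749/3600 kN·m, R_B = -59929/7200 kN, M_B = 21109/3600 kN·m

R_A = 81529/7200 kN, M_A = 8749/3600 kN·m, R_B = -59929/7200 kN, M_B = 21109/3600 kN·m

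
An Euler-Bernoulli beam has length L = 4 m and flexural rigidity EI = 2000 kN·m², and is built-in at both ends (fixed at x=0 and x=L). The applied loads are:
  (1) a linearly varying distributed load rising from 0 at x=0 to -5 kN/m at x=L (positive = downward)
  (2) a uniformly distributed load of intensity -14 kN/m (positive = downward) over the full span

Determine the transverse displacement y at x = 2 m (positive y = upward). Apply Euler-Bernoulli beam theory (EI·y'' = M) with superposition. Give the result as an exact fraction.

Load 1 — triangular load w₀=-5 kN/m (0→w₀ over full span):
  y_1 = -w₀x²(L-x)²(x+2L)/(120LEI) = -(-5)·2²·(4-2)²·(2+2·4)/(120·4·2000) = 1/1200 m
Load 2 — uniform load w=-14 kN/m over full span:
  y_2 = -wx²(L-x)²/(24EI) = -(-14)·2²·(4-2)²/(24·2000) = 7/1500 m
Superposition: y = Σ y_i = 11/2000 m ≈ 0.005500 m

y(2) = 11/2000 m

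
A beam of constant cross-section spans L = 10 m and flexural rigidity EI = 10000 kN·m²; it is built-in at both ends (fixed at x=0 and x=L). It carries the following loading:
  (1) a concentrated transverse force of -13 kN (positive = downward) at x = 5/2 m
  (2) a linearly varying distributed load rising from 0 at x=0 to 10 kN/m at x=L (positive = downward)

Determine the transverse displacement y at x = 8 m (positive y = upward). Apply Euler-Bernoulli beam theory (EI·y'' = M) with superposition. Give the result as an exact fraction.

Load 1 — point force P=-13 kN at a=5/2 m (b=L-a=15/2):
  y_1 = -Pa²(L-x)²(3bL-(3b+a)(L-x))/(6L³EI)  [x>a] = -(-13)·(5/2)²·(10-8)²·(3·(15/2)·10-(3·(15/2)+(5/2))·(10-8))/(6·10³·10000) = 91/96000 m
Load 2 — triangular load w₀=10 kN/m (0→w₀ over full span):
  y_2 = -w₀x²(L-x)²(x+2L)/(120LEI) = -10·8²·(10-8)²·(8+2·10)/(120·10·10000) = -56/9375 m
Superposition: y = Σ y_i = -12061/2400000 m ≈ -0.005025 m

y(8) = -12061/2400000 m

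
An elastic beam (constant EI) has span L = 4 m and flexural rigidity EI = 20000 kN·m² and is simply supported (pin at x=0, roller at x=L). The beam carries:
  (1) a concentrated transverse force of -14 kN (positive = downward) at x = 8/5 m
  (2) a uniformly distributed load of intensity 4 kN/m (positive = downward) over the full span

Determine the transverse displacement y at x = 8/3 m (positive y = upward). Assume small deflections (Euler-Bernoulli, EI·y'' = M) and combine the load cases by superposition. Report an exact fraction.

y(8/3) = 2776/18984375 m

Load 1 — point force P=-14 kN at a=8/5 m (b=L-a=12/5):
  y_1 = -Pa(L-x)(2Lx-a²-x²)/(6LEI)  [x>a] = -(-14)·(8/5)·(4-(8/3))·(2·4·(8/3)-(8/5)²-(8/3)²)/(6·4·20000) = 4592/6328125 m
Load 2 — uniform load w=4 kN/m over full span:
  y_2 = -wx(L³-2Lx²+x³)/(24EI) = -4·(8/3)·(4³-2·4·(8/3)²+(8/3)³)/(24·20000) = -88/151875 m
Superposition: y = Σ y_i = 2776/18984375 m ≈ 0.000146 m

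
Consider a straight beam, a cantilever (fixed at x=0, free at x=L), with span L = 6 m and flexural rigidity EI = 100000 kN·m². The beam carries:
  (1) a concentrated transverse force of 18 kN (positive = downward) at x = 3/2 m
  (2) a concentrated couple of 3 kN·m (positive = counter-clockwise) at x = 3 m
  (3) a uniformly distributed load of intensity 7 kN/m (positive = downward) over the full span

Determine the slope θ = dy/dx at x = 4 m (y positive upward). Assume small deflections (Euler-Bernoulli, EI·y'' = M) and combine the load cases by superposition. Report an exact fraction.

Load 1 — point force P=18 kN at a=3/2 m (b=L-a=9/2):
  θ_1 = -Pa²/(2EI)  [x>a] = -18·(3/2)²/(2·100000) = -81/400000 rad
Load 2 — applied couple M₀=3 kN·m at a=3 m (b=L-a=3):
  θ_2 = M₀a/EI  [x>a] = 3·3/100000 = 9/100000 rad
Load 3 — uniform load w=7 kN/m over full span:
  θ_3 = -wx(x²-3Lx+3L²)/(6EI) = -7·4·(4²-3·6·4+3·6²)/(6·100000) = -91/37500 rad
Superposition: θ = Σ θ_i = -3047/1200000 rad ≈ -0.002539 rad

θ(4) = -3047/1200000 rad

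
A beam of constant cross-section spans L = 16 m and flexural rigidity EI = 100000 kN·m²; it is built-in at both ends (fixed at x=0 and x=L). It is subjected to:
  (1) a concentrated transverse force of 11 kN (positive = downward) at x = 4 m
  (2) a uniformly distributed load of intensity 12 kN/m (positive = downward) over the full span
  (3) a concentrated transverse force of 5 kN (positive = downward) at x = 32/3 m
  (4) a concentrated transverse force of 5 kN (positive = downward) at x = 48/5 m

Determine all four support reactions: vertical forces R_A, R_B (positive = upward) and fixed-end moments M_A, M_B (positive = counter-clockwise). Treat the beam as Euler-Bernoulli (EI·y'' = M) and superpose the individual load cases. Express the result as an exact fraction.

R_A = 2340091/21600 kN, M_A = 794761/2700 kN·m, R_B = 2260709/21600 kN, M_B = -776579/2700 kN·m

Load 1 — point force P=11 kN at a=4 m (b=L-a=12):
  R_A = Pb²(3a+b)/L³ = 11·12²·(3·4+12)/16³ = 297/32 kN
  M_A = Pab²/L² = 11·4·12²/16² = 99/4 kN·m
  R_B = Pa²(a+3b)/L³ = 11·4²·(4+3·12)/16³ = 55/32 kN
  M_B = -Pa²b/L² = -11·4²·12/16² = -33/4 kN·m
Load 2 — uniform load w=12 kN/m over full span:
  R_A = wL/2 = 12·16/2 = 96 kN
  M_A = wL²/12 = 12·16²/12 = 256 kN·m
  R_B = wL/2 = 12·16/2 = 96 kN
  M_B = -wL²/12 = -12·16²/12 = -256 kN·m
Load 3 — point force P=5 kN at a=32/3 m (b=L-a=16/3):
  R_A = Pb²(3a+b)/L³ = 5·(16/3)²·(3·(32/3)+(16/3))/16³ = 35/27 kN
  M_A = Pab²/L² = 5·(32/3)·(16/3)²/16² = 160/27 kN·m
  R_B = Pa²(a+3b)/L³ = 5·(32/3)²·((32/3)+3·(16/3))/16³ = 100/27 kN
  M_B = -Pa²b/L² = -5·(32/3)²·(16/3)/16² = -320/27 kN·m
Load 4 — point force P=5 kN at a=48/5 m (b=L-a=32/5):
  R_A = Pb²(3a+b)/L³ = 5·(32/5)²·(3·(48/5)+(32/5))/16³ = 44/25 kN
  M_A = Pab²/L² = 5·(48/5)·(32/5)²/16² = 192/25 kN·m
  R_B = Pa²(a+3b)/L³ = 5·(48/5)²·((48/5)+3·(32/5))/16³ = 81/25 kN
  M_B = -Pa²b/L² = -5·(48/5)²·(32/5)/16² = -288/25 kN·m
Superposition: R_A = 2340091/21600 kN, M_A = 794761/2700 kN·m, R_B = 2260709/21600 kN, M_B = -776579/2700 kN·m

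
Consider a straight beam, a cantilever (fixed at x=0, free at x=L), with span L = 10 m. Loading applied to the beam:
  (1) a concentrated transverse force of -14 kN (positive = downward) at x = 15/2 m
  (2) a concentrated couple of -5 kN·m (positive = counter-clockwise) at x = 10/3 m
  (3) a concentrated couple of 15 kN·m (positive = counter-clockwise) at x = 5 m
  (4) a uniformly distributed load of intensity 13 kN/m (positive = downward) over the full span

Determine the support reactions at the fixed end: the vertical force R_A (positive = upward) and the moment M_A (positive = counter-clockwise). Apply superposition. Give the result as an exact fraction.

R_A = 116 kN, M_A = 535 kN·m

Load 1 — point force P=-14 kN at a=15/2 m (b=L-a=5/2):
  R_A = P = (-14) = -14 kN
  M_A = Pa = (-14)·(15/2) = -105 kN·m
Load 2 — applied couple M₀=-5 kN·m at a=10/3 m (b=L-a=20/3):
  R_A = 0 kN
  M_A = -M₀ = -(-5) = 5 kN·m
Load 3 — applied couple M₀=15 kN·m at a=5 m (b=L-a=5):
  R_A = 0 kN
  M_A = -M₀ = -15 kN·m
Load 4 — uniform load w=13 kN/m over full span:
  R_A = wL = 13·10 = 130 kN
  M_A = wL²/2 = 13·10²/2 = 650 kN·m
Superposition: R_A = 116 kN, M_A = 535 kN·m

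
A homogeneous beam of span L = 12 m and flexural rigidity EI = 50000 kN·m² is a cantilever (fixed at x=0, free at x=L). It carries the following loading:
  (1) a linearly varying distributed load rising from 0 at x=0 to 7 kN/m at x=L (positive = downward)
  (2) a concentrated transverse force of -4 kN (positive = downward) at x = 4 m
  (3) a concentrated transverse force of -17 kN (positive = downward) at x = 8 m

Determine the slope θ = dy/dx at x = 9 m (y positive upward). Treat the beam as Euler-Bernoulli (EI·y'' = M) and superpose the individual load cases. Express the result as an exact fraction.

Load 1 — triangular load w₀=7 kN/m (0→w₀ over full span):
  θ_1 = (w₀Lx²/4-w₀L²x/3-w₀x⁴/(24L))/EI = (7·12·9²/4-7·12²·9/3-7·9⁴/(24·12))/50000 = -47439/1600000 rad
Load 2 — point force P=-4 kN at a=4 m (b=L-a=8):
  θ_2 = -Pa²/(2EI)  [x>a] = -(-4)·4²/(2·50000) = 2/3125 rad
Load 3 — point force P=-17 kN at a=8 m (b=L-a=4):
  θ_3 = -Pa²/(2EI)  [x>a] = -(-17)·8²/(2·50000) = 34/3125 rad
Superposition: θ = Σ θ_i = -29007/1600000 rad ≈ -0.018129 rad

θ(9) = -29007/1600000 rad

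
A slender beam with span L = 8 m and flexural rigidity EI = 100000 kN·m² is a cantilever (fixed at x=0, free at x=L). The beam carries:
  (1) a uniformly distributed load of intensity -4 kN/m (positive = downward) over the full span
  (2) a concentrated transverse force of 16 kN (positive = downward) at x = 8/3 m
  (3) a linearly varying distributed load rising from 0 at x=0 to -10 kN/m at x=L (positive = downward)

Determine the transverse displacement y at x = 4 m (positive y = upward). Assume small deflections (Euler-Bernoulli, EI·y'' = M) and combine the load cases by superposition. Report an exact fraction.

y(4) = 931/50625 m

Load 1 — uniform load w=-4 kN/m over full span:
  y_1 = -wx²(x²-4Lx+6L²)/(24EI) = -(-4)·4²·(4²-4·8·4+6·8²)/(24·100000) = 68/9375 m
Load 2 — point force P=16 kN at a=8/3 m (b=L-a=16/3):
  y_2 = -Pa²(3x-a)/(6EI)  [x>a] = -16·(8/3)²·(3·4-(8/3))/(6·100000) = -448/253125 m
Load 3 — triangular load w₀=-10 kN/m (0→w₀ over full span):
  y_3 = (w₀Lx³/12-w₀L²x²/6-w₀x⁵/(120L))/EI = ((-10)·8·4³/12-(-10)·8²·4²/6-(-10)·4⁵/(120·8))/100000 = 121/9375 m
Superposition: y = Σ y_i = 931/50625 m ≈ 0.018390 m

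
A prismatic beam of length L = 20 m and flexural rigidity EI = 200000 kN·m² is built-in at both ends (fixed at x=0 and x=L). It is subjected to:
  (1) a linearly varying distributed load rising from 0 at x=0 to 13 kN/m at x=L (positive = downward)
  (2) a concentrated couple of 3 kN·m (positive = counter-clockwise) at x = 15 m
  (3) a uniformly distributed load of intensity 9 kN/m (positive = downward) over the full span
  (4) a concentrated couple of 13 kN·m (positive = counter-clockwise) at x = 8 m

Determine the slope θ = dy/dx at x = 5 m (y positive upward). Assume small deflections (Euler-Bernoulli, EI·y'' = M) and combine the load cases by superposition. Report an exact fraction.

θ(5) = -306327/64000000 rad

Load 1 — triangular load w₀=13 kN/m (0→w₀ over full span):
  θ_1 = -w₀(2x(L-x)(L-2x)(x+2L)+x²(L-x)²)/(120LEI) = -13·(2·5·(20-5)·(20-2·5)·(5+2·20)+5²·(20-5)²)/(120·20·200000) = -507/256000 rad
Load 2 — applied couple M₀=3 kN·m at a=15 m (b=L-a=5):
  θ_2 = (R_Ax²/2 - M_Ax)/EI  [x≤a] with R_A=27/160, M_A=15/16 = ((27/160)·5²/2 - (15/16)·5)/200000 = -33/2560000 rad
Load 3 — uniform load w=9 kN/m over full span:
  θ_3 = -wx(L-x)(L-2x)/(12EI) = -9·5·(20-5)·(20-2·5)/(12·200000) = -9/3200 rad
Load 4 — applied couple M₀=13 kN·m at a=8 m (b=L-a=12):
  θ_4 = (R_Ax²/2 - M_Ax)/EI  [x≤a] with R_A=117/125, M_A=39/25 = ((117/125)·5²/2 - (39/25)·5)/200000 = 39/2000000 rad
Superposition: θ = Σ θ_i = -306327/64000000 rad ≈ -0.004786 rad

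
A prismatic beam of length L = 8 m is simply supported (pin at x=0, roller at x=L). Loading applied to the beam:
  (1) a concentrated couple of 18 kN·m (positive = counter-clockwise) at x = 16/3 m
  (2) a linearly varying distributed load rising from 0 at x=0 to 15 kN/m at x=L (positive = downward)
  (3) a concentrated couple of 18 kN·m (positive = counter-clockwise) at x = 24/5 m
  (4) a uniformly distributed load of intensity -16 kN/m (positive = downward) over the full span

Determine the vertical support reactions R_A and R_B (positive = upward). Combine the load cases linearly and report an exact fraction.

R_A = -79/2 kN, R_B = -57/2 kN

Load 1 — applied couple M₀=18 kN·m at a=16/3 m (b=L-a=8/3):
  R_A = M₀/L = 18/8 = 9/4 kN
  R_B = -M₀/L = -18/8 = -9/4 kN
Load 2 — triangular load w₀=15 kN/m (0→w₀ over full span):
  R_A = w₀L/6 = 15·8/6 = 20 kN
  R_B = w₀L/3 = 15·8/3 = 40 kN
Load 3 — applied couple M₀=18 kN·m at a=24/5 m (b=L-a=16/5):
  R_A = M₀/L = 18/8 = 9/4 kN
  R_B = -M₀/L = -18/8 = -9/4 kN
Load 4 — uniform load w=-16 kN/m over full span:
  R_A = wL/2 = (-16)·8/2 = -64 kN
  R_B = wL/2 = (-16)·8/2 = -64 kN
Superposition: R_A = -79/2 kN, R_B = -57/2 kN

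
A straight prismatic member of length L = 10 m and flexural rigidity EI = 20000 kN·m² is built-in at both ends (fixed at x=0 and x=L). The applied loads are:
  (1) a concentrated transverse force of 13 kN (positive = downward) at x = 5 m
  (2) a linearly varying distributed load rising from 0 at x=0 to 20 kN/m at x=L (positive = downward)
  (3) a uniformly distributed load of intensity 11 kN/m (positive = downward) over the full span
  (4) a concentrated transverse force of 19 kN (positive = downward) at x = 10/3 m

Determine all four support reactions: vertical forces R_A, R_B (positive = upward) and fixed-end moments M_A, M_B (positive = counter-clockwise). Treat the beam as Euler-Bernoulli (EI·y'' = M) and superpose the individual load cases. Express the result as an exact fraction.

Load 1 — point force P=13 kN at a=5 m (b=L-a=5):
  R_A = Pb²(3a+b)/L³ = 13·5²·(3·5+5)/10³ = 13/2 kN
  M_A = Pab²/L² = 13·5·5²/10² = 65/4 kN·m
  R_B = Pa²(a+3b)/L³ = 13·5²·(5+3·5)/10³ = 13/2 kN
  M_B = -Pa²b/L² = -13·5²·5/10² = -65/4 kN·m
Load 2 — triangular load w₀=20 kN/m (0→w₀ over full span):
  R_A = 3w₀L/20 = 3·20·10/20 = 30 kN
  M_A = w₀L²/30 = 20·10²/30 = 200/3 kN·m
  R_B = 7w₀L/20 = 7·20·10/20 = 70 kN
  M_B = -w₀L²/20 = -20·10²/20 = -100 kN·m
Load 3 — uniform load w=11 kN/m over full span:
  R_A = wL/2 = 11·10/2 = 55 kN
  M_A = wL²/12 = 11·10²/12 = 275/3 kN·m
  R_B = wL/2 = 11·10/2 = 55 kN
  M_B = -wL²/12 = -11·10²/12 = -275/3 kN·m
Load 4 — point force P=19 kN at a=10/3 m (b=L-a=20/3):
  R_A = Pb²(3a+b)/L³ = 19·(20/3)²·(3·(10/3)+(20/3))/10³ = 380/27 kN
  M_A = Pab²/L² = 19·(10/3)·(20/3)²/10² = 760/27 kN·m
  R_B = Pa²(a+3b)/L³ = 19·(10/3)²·((10/3)+3·(20/3))/10³ = 133/27 kN
  M_B = -Pa²b/L² = -19·(10/3)²·(20/3)/10² = -380/27 kN·m
Superposition: R_A = 5701/54 kN, M_A = 21895/108 kN·m, R_B = 7367/54 kN, M_B = -23975/108 kN·m

R_A = 5701/54 kN, M_A = 21895/108 kN·m, R_B = 7367/54 kN, M_B = -23975/108 kN·m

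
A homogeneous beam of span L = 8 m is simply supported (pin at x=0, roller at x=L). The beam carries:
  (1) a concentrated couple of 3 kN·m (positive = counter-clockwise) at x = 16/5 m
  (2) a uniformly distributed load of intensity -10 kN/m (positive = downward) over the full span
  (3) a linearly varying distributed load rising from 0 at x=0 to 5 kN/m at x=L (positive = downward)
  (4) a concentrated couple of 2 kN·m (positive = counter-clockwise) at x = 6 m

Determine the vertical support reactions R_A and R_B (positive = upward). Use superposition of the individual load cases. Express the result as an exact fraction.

Load 1 — applied couple M₀=3 kN·m at a=16/5 m (b=L-a=24/5):
  R_A = M₀/L = 3/8 kN
  R_B = -M₀/L = -3/8 kN
Load 2 — uniform load w=-10 kN/m over full span:
  R_A = wL/2 = (-10)·8/2 = -40 kN
  R_B = wL/2 = (-10)·8/2 = -40 kN
Load 3 — triangular load w₀=5 kN/m (0→w₀ over full span):
  R_A = w₀L/6 = 5·8/6 = 20/3 kN
  R_B = w₀L/3 = 5·8/3 = 40/3 kN
Load 4 — applied couple M₀=2 kN·m at a=6 m (b=L-a=2):
  R_A = M₀/L = 2/8 = 1/4 kN
  R_B = -M₀/L = -2/8 = -1/4 kN
Superposition: R_A = -785/24 kN, R_B = -655/24 kN

R_A = -785/24 kN, R_B = -655/24 kN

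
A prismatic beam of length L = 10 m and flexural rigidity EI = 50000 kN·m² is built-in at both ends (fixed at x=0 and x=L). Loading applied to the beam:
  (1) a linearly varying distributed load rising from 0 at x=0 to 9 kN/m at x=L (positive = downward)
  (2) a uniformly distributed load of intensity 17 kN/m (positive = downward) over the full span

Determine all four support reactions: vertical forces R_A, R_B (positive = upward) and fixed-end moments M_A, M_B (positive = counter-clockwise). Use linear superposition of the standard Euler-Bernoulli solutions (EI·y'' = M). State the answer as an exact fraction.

R_A = 197/2 kN, M_A = 515/3 kN·m, R_B = 233/2 kN, M_B = -560/3 kN·m

Load 1 — triangular load w₀=9 kN/m (0→w₀ over full span):
  R_A = 3w₀L/20 = 3·9·10/20 = 27/2 kN
  M_A = w₀L²/30 = 9·10²/30 = 30 kN·m
  R_B = 7w₀L/20 = 7·9·10/20 = 63/2 kN
  M_B = -w₀L²/20 = -9·10²/20 = -45 kN·m
Load 2 — uniform load w=17 kN/m over full span:
  R_A = wL/2 = 17·10/2 = 85 kN
  M_A = wL²/12 = 17·10²/12 = 425/3 kN·m
  R_B = wL/2 = 17·10/2 = 85 kN
  M_B = -wL²/12 = -17·10²/12 = -425/3 kN·m
Superposition: R_A = 197/2 kN, M_A = 515/3 kN·m, R_B = 233/2 kN, M_B = -560/3 kN·m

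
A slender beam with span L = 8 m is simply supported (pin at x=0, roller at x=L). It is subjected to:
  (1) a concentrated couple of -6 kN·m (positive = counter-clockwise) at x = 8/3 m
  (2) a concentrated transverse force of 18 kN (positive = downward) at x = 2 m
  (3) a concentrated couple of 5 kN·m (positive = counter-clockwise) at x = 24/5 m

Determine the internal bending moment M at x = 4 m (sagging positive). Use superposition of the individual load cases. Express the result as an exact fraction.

Load 1 — applied couple M₀=-6 kN·m at a=8/3 m (b=L-a=16/3):
  M_1 = M₀x/L - M₀  [x>a] = (-6)·4/8 - (-6) = 3 kN·m
Load 2 — point force P=18 kN at a=2 m (b=L-a=6):
  M_2 = Pa(L-x)/L  [x>a] = 18·2·(8-4)/8 = 18 kN·m
Load 3 — applied couple M₀=5 kN·m at a=24/5 m (b=L-a=16/5):
  M_3 = M₀x/L  [x≤a] = 5·4/8 = 5/2 kN·m
Superposition: M = Σ M_i = 47/2 kN·m ≈ 23.500000 kN·m

M(4) = 47/2 kN·m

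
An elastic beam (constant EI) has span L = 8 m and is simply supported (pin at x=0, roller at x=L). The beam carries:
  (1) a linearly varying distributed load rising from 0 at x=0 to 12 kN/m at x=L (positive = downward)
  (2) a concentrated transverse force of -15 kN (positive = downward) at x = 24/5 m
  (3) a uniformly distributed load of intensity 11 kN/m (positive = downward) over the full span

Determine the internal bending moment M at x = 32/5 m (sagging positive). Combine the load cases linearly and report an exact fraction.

Load 1 — triangular load w₀=12 kN/m (0→w₀ over full span):
  M_1 = w₀Lx/6 - w₀x³/(6L) = 12·8·(32/5)/6 - 12·(32/5)³/(6·8) = 4608/125 kN·m
Load 2 — point force P=-15 kN at a=24/5 m (b=L-a=16/5):
  M_2 = Pa(L-x)/L  [x>a] = (-15)·(24/5)·(8-(32/5))/8 = -72/5 kN·m
Load 3 — uniform load w=11 kN/m over full span:
  M_3 = wx(L-x)/2 = 11·(32/5)·(8-(32/5))/2 = 1408/25 kN·m
Superposition: M = Σ M_i = 9848/125 kN·m ≈ 78.784000 kN·m

M(32/5) = 9848/125 kN·m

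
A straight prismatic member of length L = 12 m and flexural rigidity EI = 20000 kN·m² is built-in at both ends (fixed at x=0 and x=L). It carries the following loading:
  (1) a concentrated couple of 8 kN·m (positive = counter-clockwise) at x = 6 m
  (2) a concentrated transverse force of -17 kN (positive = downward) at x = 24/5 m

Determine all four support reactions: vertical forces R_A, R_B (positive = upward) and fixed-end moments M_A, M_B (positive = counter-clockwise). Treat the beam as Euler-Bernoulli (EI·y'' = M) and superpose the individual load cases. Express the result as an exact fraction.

R_A = -1252/125 kN, M_A = -3422/125 kN·m, R_B = -873/125 kN, M_B = 2698/125 kN·m

Load 1 — applied couple M₀=8 kN·m at a=6 m (b=L-a=6):
  R_A = 6M₀ab/L³ = 6·8·6·6/12³ = 1 kN
  M_A = M₀b(2a-b)/L² = 8·6·(2·6-6)/12² = 2 kN·m
  R_B = -6M₀ab/L³ = -6·8·6·6/12³ = -1 kN
  M_B = M₀a(2b-a)/L² = 8·6·(2·6-6)/12² = 2 kN·m
Load 2 — point force P=-17 kN at a=24/5 m (b=L-a=36/5):
  R_A = Pb²(3a+b)/L³ = (-17)·(36/5)²·(3·(24/5)+(36/5))/12³ = -1377/125 kN
  M_A = Pab²/L² = (-17)·(24/5)·(36/5)²/12² = -3672/125 kN·m
  R_B = Pa²(a+3b)/L³ = (-17)·(24/5)²·((24/5)+3·(36/5))/12³ = -748/125 kN
  M_B = -Pa²b/L² = -(-17)·(24/5)²·(36/5)/12² = 2448/125 kN·m
Superposition: R_A = -1252/125 kN, M_A = -3422/125 kN·m, R_B = -873/125 kN, M_B = 2698/125 kN·m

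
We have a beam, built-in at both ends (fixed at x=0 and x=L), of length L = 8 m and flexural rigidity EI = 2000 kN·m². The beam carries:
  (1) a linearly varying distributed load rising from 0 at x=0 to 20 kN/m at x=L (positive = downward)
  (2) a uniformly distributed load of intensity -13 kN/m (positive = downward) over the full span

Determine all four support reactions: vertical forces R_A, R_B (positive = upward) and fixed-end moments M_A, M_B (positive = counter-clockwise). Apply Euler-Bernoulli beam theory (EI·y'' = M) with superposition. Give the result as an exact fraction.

R_A = -28 kN, M_A = -80/3 kN·m, R_B = 4 kN, M_B = 16/3 kN·m

Load 1 — triangular load w₀=20 kN/m (0→w₀ over full span):
  R_A = 3w₀L/20 = 3·20·8/20 = 24 kN
  M_A = w₀L²/30 = 20·8²/30 = 128/3 kN·m
  R_B = 7w₀L/20 = 7·20·8/20 = 56 kN
  M_B = -w₀L²/20 = -20·8²/20 = -64 kN·m
Load 2 — uniform load w=-13 kN/m over full span:
  R_A = wL/2 = (-13)·8/2 = -52 kN
  M_A = wL²/12 = (-13)·8²/12 = -208/3 kN·m
  R_B = wL/2 = (-13)·8/2 = -52 kN
  M_B = -wL²/12 = -(-13)·8²/12 = 208/3 kN·m
Superposition: R_A = -28 kN, M_A = -80/3 kN·m, R_B = 4 kN, M_B = 16/3 kN·m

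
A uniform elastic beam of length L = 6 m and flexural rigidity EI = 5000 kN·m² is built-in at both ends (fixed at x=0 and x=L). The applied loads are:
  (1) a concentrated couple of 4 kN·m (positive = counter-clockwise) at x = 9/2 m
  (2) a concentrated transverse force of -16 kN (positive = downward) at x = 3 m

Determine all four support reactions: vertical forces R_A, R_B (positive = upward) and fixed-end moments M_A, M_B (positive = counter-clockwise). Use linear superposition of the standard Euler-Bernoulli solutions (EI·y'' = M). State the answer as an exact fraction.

R_A = -29/4 kN, M_A = -43/4 kN·m, R_B = -35/4 kN, M_B = 45/4 kN·m

Load 1 — applied couple M₀=4 kN·m at a=9/2 m (b=L-a=3/2):
  R_A = 6M₀ab/L³ = 6·4·(9/2)·(3/2)/6³ = 3/4 kN
  M_A = M₀b(2a-b)/L² = 4·(3/2)·(2·(9/2)-(3/2))/6² = 5/4 kN·m
  R_B = -6M₀ab/L³ = -6·4·(9/2)·(3/2)/6³ = -3/4 kN
  M_B = M₀a(2b-a)/L² = 4·(9/2)·(2·(3/2)-(9/2))/6² = -3/4 kN·m
Load 2 — point force P=-16 kN at a=3 m (b=L-a=3):
  R_A = Pb²(3a+b)/L³ = (-16)·3²·(3·3+3)/6³ = -8 kN
  M_A = Pab²/L² = (-16)·3·3²/6² = -12 kN·m
  R_B = Pa²(a+3b)/L³ = (-16)·3²·(3+3·3)/6³ = -8 kN
  M_B = -Pa²b/L² = -(-16)·3²·3/6² = 12 kN·m
Superposition: R_A = -29/4 kN, M_A = -43/4 kN·m, R_B = -35/4 kN, M_B = 45/4 kN·m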